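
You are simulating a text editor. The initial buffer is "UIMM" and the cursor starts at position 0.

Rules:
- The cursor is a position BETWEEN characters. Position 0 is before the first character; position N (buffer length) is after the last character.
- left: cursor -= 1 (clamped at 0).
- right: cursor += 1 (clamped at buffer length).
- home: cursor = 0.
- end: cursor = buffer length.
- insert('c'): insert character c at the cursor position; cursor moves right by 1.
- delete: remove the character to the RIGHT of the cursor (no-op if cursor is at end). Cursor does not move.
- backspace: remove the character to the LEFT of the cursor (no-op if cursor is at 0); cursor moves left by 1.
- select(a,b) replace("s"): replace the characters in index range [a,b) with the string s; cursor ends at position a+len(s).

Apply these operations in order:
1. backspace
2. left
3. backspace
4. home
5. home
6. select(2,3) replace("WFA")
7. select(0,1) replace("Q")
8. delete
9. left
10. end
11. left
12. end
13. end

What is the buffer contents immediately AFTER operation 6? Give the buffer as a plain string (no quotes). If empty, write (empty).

Answer: UIWFAM

Derivation:
After op 1 (backspace): buf='UIMM' cursor=0
After op 2 (left): buf='UIMM' cursor=0
After op 3 (backspace): buf='UIMM' cursor=0
After op 4 (home): buf='UIMM' cursor=0
After op 5 (home): buf='UIMM' cursor=0
After op 6 (select(2,3) replace("WFA")): buf='UIWFAM' cursor=5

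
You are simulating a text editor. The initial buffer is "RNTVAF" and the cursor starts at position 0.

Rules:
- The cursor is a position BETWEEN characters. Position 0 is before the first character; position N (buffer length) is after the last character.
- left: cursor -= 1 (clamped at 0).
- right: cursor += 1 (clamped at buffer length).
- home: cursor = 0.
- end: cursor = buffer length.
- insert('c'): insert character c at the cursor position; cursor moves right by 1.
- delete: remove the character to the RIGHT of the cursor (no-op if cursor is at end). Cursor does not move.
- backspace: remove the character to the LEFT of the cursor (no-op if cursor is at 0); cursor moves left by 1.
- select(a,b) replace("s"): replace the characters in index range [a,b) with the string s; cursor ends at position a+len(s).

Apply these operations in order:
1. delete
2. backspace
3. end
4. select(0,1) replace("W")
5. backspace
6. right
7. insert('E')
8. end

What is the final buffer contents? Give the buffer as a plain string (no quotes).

Answer: TEVAF

Derivation:
After op 1 (delete): buf='NTVAF' cursor=0
After op 2 (backspace): buf='NTVAF' cursor=0
After op 3 (end): buf='NTVAF' cursor=5
After op 4 (select(0,1) replace("W")): buf='WTVAF' cursor=1
After op 5 (backspace): buf='TVAF' cursor=0
After op 6 (right): buf='TVAF' cursor=1
After op 7 (insert('E')): buf='TEVAF' cursor=2
After op 8 (end): buf='TEVAF' cursor=5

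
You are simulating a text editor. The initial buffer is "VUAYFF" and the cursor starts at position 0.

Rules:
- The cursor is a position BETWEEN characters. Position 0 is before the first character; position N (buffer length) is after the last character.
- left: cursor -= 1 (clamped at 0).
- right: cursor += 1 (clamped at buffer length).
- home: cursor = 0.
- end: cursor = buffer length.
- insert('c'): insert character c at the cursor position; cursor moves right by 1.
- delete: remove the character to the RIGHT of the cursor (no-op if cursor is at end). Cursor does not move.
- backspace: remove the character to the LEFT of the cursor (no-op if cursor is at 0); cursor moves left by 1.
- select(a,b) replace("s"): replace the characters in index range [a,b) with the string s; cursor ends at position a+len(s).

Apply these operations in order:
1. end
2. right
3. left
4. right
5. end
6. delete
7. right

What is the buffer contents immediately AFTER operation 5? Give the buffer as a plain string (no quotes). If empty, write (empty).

Answer: VUAYFF

Derivation:
After op 1 (end): buf='VUAYFF' cursor=6
After op 2 (right): buf='VUAYFF' cursor=6
After op 3 (left): buf='VUAYFF' cursor=5
After op 4 (right): buf='VUAYFF' cursor=6
After op 5 (end): buf='VUAYFF' cursor=6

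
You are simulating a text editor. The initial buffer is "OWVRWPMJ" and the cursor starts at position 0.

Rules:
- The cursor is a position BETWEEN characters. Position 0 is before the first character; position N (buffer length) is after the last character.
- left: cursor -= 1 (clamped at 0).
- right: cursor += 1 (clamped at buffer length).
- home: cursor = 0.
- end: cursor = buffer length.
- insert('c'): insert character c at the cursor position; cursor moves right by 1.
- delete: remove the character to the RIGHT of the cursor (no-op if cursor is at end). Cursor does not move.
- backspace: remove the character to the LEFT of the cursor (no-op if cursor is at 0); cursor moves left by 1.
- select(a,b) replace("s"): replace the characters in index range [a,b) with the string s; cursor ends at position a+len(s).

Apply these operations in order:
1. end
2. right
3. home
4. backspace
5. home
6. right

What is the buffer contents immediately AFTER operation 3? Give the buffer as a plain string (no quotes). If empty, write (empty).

After op 1 (end): buf='OWVRWPMJ' cursor=8
After op 2 (right): buf='OWVRWPMJ' cursor=8
After op 3 (home): buf='OWVRWPMJ' cursor=0

Answer: OWVRWPMJ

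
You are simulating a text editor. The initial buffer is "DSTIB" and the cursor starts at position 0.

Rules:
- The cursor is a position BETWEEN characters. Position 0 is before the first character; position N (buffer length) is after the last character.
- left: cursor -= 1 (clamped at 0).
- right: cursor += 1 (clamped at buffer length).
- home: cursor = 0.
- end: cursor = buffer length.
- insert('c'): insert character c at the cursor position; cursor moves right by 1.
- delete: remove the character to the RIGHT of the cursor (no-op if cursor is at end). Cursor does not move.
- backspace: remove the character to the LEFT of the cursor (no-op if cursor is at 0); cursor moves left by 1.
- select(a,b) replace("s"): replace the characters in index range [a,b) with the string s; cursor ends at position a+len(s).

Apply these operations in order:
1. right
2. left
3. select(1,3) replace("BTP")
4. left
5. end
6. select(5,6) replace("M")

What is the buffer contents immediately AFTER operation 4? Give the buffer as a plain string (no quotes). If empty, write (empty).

After op 1 (right): buf='DSTIB' cursor=1
After op 2 (left): buf='DSTIB' cursor=0
After op 3 (select(1,3) replace("BTP")): buf='DBTPIB' cursor=4
After op 4 (left): buf='DBTPIB' cursor=3

Answer: DBTPIB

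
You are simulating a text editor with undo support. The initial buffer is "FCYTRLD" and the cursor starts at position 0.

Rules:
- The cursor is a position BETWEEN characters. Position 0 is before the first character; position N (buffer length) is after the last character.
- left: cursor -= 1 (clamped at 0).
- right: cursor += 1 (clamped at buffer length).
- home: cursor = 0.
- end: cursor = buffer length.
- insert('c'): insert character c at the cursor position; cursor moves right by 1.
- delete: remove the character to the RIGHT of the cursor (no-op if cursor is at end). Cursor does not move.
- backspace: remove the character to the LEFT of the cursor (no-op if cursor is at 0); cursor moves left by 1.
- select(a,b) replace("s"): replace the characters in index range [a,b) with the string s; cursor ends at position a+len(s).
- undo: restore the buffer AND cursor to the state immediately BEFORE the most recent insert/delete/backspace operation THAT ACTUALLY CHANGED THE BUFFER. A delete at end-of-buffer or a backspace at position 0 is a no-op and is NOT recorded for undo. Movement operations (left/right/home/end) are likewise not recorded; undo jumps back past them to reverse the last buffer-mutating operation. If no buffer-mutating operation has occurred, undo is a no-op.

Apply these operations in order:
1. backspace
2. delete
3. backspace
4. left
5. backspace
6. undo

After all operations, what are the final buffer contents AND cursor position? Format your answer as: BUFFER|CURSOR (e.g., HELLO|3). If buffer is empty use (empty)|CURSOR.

After op 1 (backspace): buf='FCYTRLD' cursor=0
After op 2 (delete): buf='CYTRLD' cursor=0
After op 3 (backspace): buf='CYTRLD' cursor=0
After op 4 (left): buf='CYTRLD' cursor=0
After op 5 (backspace): buf='CYTRLD' cursor=0
After op 6 (undo): buf='FCYTRLD' cursor=0

Answer: FCYTRLD|0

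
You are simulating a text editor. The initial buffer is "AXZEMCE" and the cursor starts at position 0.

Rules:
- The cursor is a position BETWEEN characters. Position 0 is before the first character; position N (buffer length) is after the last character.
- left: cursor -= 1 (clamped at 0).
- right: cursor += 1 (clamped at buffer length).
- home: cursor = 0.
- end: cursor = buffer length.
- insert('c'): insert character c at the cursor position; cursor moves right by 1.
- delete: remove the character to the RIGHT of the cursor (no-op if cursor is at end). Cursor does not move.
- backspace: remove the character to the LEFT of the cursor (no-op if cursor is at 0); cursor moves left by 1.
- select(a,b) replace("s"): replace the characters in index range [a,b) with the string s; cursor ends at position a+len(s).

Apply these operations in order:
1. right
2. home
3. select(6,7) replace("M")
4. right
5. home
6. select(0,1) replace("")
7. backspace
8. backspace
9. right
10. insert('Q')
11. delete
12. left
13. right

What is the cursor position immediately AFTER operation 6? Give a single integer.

Answer: 0

Derivation:
After op 1 (right): buf='AXZEMCE' cursor=1
After op 2 (home): buf='AXZEMCE' cursor=0
After op 3 (select(6,7) replace("M")): buf='AXZEMCM' cursor=7
After op 4 (right): buf='AXZEMCM' cursor=7
After op 5 (home): buf='AXZEMCM' cursor=0
After op 6 (select(0,1) replace("")): buf='XZEMCM' cursor=0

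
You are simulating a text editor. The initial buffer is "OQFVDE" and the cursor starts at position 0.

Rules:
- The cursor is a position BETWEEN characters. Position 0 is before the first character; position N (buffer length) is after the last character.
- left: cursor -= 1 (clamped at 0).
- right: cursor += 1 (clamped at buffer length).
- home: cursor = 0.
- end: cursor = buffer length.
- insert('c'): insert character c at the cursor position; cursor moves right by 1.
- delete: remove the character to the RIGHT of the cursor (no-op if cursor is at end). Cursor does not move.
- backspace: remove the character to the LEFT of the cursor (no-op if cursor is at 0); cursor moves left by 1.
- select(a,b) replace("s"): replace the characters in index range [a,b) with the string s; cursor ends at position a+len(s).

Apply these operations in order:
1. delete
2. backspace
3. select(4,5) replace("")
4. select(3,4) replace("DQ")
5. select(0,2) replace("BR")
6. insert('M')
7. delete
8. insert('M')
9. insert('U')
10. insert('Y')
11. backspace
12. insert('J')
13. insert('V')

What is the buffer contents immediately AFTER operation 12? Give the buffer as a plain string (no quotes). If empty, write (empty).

Answer: BRMMUJDQ

Derivation:
After op 1 (delete): buf='QFVDE' cursor=0
After op 2 (backspace): buf='QFVDE' cursor=0
After op 3 (select(4,5) replace("")): buf='QFVD' cursor=4
After op 4 (select(3,4) replace("DQ")): buf='QFVDQ' cursor=5
After op 5 (select(0,2) replace("BR")): buf='BRVDQ' cursor=2
After op 6 (insert('M')): buf='BRMVDQ' cursor=3
After op 7 (delete): buf='BRMDQ' cursor=3
After op 8 (insert('M')): buf='BRMMDQ' cursor=4
After op 9 (insert('U')): buf='BRMMUDQ' cursor=5
After op 10 (insert('Y')): buf='BRMMUYDQ' cursor=6
After op 11 (backspace): buf='BRMMUDQ' cursor=5
After op 12 (insert('J')): buf='BRMMUJDQ' cursor=6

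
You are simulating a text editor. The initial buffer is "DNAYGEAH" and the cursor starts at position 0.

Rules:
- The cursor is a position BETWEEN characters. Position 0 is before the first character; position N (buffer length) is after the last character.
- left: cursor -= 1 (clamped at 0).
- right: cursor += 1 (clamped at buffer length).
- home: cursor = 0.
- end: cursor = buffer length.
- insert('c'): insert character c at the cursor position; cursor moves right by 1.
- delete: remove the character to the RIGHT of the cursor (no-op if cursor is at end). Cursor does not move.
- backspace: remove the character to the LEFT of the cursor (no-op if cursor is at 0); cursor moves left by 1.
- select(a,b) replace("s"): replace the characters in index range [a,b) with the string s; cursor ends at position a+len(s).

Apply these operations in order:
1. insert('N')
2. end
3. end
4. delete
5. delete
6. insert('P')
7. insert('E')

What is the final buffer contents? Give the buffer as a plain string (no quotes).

Answer: NDNAYGEAHPE

Derivation:
After op 1 (insert('N')): buf='NDNAYGEAH' cursor=1
After op 2 (end): buf='NDNAYGEAH' cursor=9
After op 3 (end): buf='NDNAYGEAH' cursor=9
After op 4 (delete): buf='NDNAYGEAH' cursor=9
After op 5 (delete): buf='NDNAYGEAH' cursor=9
After op 6 (insert('P')): buf='NDNAYGEAHP' cursor=10
After op 7 (insert('E')): buf='NDNAYGEAHPE' cursor=11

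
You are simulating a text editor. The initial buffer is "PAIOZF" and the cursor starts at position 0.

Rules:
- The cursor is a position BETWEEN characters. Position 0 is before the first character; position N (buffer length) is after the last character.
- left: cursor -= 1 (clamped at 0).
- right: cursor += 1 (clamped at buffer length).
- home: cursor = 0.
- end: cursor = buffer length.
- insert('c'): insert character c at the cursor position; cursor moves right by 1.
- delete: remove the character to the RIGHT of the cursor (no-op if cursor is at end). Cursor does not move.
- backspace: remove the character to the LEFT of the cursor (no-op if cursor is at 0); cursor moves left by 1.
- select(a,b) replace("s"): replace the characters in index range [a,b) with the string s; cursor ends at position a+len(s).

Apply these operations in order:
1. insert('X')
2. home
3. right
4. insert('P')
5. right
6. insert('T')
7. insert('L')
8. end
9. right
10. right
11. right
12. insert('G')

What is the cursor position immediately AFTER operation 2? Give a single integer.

After op 1 (insert('X')): buf='XPAIOZF' cursor=1
After op 2 (home): buf='XPAIOZF' cursor=0

Answer: 0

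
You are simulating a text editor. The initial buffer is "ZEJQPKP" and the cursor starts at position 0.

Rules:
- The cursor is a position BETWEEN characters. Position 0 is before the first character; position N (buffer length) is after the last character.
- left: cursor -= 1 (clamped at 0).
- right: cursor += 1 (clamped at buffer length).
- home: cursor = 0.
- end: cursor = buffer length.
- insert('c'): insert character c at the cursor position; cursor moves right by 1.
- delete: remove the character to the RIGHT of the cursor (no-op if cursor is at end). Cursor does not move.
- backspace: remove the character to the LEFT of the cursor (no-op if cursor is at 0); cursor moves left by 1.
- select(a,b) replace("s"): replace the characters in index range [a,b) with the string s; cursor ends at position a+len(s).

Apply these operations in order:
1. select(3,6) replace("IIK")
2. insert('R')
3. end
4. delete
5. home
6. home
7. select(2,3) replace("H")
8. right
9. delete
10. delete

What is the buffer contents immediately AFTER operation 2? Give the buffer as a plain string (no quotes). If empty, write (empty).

After op 1 (select(3,6) replace("IIK")): buf='ZEJIIKP' cursor=6
After op 2 (insert('R')): buf='ZEJIIKRP' cursor=7

Answer: ZEJIIKRP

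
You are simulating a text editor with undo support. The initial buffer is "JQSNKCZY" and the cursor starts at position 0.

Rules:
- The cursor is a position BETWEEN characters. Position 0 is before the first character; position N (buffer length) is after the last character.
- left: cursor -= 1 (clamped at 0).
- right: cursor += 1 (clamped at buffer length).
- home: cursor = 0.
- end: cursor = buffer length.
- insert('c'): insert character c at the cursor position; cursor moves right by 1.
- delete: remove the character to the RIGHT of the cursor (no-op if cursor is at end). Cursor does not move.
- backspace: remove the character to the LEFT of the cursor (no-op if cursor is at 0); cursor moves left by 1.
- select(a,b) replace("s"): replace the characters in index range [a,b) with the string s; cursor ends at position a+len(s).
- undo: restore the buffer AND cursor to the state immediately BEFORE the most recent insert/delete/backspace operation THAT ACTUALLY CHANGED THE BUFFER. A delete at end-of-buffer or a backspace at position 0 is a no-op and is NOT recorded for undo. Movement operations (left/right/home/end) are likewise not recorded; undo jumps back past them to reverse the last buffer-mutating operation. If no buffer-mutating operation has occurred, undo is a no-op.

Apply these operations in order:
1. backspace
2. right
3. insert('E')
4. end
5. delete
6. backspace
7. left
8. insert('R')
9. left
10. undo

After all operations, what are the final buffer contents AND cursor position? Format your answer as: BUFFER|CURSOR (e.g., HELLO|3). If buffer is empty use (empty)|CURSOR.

After op 1 (backspace): buf='JQSNKCZY' cursor=0
After op 2 (right): buf='JQSNKCZY' cursor=1
After op 3 (insert('E')): buf='JEQSNKCZY' cursor=2
After op 4 (end): buf='JEQSNKCZY' cursor=9
After op 5 (delete): buf='JEQSNKCZY' cursor=9
After op 6 (backspace): buf='JEQSNKCZ' cursor=8
After op 7 (left): buf='JEQSNKCZ' cursor=7
After op 8 (insert('R')): buf='JEQSNKCRZ' cursor=8
After op 9 (left): buf='JEQSNKCRZ' cursor=7
After op 10 (undo): buf='JEQSNKCZ' cursor=7

Answer: JEQSNKCZ|7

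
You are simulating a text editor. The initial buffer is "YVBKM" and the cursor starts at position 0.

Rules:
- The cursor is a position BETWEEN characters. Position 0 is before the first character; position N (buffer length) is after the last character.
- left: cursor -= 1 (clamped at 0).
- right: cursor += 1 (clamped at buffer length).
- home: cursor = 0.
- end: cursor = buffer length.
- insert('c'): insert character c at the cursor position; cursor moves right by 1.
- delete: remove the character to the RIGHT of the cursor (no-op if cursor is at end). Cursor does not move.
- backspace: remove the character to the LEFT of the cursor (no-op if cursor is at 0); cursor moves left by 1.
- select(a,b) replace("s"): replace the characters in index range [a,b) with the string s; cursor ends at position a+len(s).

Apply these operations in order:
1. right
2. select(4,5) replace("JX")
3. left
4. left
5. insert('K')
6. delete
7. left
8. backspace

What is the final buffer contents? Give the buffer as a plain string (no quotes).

Answer: YVBKX

Derivation:
After op 1 (right): buf='YVBKM' cursor=1
After op 2 (select(4,5) replace("JX")): buf='YVBKJX' cursor=6
After op 3 (left): buf='YVBKJX' cursor=5
After op 4 (left): buf='YVBKJX' cursor=4
After op 5 (insert('K')): buf='YVBKKJX' cursor=5
After op 6 (delete): buf='YVBKKX' cursor=5
After op 7 (left): buf='YVBKKX' cursor=4
After op 8 (backspace): buf='YVBKX' cursor=3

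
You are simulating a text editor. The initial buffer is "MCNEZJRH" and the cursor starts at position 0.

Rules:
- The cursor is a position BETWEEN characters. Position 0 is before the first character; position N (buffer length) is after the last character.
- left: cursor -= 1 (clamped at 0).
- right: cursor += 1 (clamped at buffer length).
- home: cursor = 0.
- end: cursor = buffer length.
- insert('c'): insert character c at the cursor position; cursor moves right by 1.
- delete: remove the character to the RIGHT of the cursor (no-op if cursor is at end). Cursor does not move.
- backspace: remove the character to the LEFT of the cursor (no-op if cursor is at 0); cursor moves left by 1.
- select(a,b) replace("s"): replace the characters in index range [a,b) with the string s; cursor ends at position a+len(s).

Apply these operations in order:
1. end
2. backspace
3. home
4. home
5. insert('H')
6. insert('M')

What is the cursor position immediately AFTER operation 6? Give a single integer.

After op 1 (end): buf='MCNEZJRH' cursor=8
After op 2 (backspace): buf='MCNEZJR' cursor=7
After op 3 (home): buf='MCNEZJR' cursor=0
After op 4 (home): buf='MCNEZJR' cursor=0
After op 5 (insert('H')): buf='HMCNEZJR' cursor=1
After op 6 (insert('M')): buf='HMMCNEZJR' cursor=2

Answer: 2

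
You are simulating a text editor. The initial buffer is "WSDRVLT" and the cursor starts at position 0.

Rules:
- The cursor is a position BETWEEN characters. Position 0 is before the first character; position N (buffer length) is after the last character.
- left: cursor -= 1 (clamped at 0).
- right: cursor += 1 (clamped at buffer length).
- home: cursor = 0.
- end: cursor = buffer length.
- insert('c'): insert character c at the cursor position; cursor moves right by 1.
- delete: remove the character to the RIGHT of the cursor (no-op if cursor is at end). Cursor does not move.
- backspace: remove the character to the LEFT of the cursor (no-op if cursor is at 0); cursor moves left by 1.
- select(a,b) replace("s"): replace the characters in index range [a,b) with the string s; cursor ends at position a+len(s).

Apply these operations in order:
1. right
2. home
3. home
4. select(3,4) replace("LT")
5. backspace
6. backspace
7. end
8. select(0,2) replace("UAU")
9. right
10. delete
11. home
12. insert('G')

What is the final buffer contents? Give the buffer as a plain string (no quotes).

Answer: GUAUDLT

Derivation:
After op 1 (right): buf='WSDRVLT' cursor=1
After op 2 (home): buf='WSDRVLT' cursor=0
After op 3 (home): buf='WSDRVLT' cursor=0
After op 4 (select(3,4) replace("LT")): buf='WSDLTVLT' cursor=5
After op 5 (backspace): buf='WSDLVLT' cursor=4
After op 6 (backspace): buf='WSDVLT' cursor=3
After op 7 (end): buf='WSDVLT' cursor=6
After op 8 (select(0,2) replace("UAU")): buf='UAUDVLT' cursor=3
After op 9 (right): buf='UAUDVLT' cursor=4
After op 10 (delete): buf='UAUDLT' cursor=4
After op 11 (home): buf='UAUDLT' cursor=0
After op 12 (insert('G')): buf='GUAUDLT' cursor=1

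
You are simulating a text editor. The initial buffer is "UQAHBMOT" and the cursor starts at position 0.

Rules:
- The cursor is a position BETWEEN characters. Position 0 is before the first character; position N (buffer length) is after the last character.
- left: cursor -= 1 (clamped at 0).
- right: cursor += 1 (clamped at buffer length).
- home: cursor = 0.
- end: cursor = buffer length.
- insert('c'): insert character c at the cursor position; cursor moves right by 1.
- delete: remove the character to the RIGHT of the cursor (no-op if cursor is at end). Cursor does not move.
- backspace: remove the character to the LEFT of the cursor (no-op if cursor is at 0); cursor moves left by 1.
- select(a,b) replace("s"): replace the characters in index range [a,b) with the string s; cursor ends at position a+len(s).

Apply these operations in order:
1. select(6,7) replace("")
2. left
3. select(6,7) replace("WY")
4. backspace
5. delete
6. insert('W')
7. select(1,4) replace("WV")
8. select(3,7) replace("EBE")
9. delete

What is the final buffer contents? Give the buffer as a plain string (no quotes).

Answer: UWVEBE

Derivation:
After op 1 (select(6,7) replace("")): buf='UQAHBMT' cursor=6
After op 2 (left): buf='UQAHBMT' cursor=5
After op 3 (select(6,7) replace("WY")): buf='UQAHBMWY' cursor=8
After op 4 (backspace): buf='UQAHBMW' cursor=7
After op 5 (delete): buf='UQAHBMW' cursor=7
After op 6 (insert('W')): buf='UQAHBMWW' cursor=8
After op 7 (select(1,4) replace("WV")): buf='UWVBMWW' cursor=3
After op 8 (select(3,7) replace("EBE")): buf='UWVEBE' cursor=6
After op 9 (delete): buf='UWVEBE' cursor=6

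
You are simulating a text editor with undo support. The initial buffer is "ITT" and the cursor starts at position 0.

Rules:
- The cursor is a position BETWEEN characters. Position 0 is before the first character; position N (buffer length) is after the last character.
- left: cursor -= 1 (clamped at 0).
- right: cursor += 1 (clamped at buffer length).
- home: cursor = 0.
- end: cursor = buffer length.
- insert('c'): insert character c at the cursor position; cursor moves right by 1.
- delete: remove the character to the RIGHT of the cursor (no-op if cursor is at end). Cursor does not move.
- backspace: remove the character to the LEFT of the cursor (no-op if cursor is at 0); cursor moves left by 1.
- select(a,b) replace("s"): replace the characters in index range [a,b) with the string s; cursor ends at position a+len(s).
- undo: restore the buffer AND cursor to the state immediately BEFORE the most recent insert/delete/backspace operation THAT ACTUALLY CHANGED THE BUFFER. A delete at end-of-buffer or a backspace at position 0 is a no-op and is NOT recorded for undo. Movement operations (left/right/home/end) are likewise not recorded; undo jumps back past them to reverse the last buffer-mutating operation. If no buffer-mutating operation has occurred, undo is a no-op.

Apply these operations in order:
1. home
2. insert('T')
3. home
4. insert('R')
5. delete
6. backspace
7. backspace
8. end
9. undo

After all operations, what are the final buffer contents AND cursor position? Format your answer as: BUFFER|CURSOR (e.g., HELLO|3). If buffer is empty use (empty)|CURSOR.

Answer: RITT|1

Derivation:
After op 1 (home): buf='ITT' cursor=0
After op 2 (insert('T')): buf='TITT' cursor=1
After op 3 (home): buf='TITT' cursor=0
After op 4 (insert('R')): buf='RTITT' cursor=1
After op 5 (delete): buf='RITT' cursor=1
After op 6 (backspace): buf='ITT' cursor=0
After op 7 (backspace): buf='ITT' cursor=0
After op 8 (end): buf='ITT' cursor=3
After op 9 (undo): buf='RITT' cursor=1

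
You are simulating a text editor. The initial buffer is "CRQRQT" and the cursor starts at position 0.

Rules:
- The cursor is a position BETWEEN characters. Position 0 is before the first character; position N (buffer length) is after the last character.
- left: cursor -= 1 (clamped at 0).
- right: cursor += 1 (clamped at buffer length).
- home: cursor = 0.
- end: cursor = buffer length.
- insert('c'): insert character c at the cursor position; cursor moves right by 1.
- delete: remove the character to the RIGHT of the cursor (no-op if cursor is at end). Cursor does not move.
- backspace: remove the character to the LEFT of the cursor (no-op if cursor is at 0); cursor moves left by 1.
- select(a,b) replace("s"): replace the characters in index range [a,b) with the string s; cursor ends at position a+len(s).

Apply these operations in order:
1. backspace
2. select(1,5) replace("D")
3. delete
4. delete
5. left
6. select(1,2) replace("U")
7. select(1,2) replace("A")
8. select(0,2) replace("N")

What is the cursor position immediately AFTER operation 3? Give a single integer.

Answer: 2

Derivation:
After op 1 (backspace): buf='CRQRQT' cursor=0
After op 2 (select(1,5) replace("D")): buf='CDT' cursor=2
After op 3 (delete): buf='CD' cursor=2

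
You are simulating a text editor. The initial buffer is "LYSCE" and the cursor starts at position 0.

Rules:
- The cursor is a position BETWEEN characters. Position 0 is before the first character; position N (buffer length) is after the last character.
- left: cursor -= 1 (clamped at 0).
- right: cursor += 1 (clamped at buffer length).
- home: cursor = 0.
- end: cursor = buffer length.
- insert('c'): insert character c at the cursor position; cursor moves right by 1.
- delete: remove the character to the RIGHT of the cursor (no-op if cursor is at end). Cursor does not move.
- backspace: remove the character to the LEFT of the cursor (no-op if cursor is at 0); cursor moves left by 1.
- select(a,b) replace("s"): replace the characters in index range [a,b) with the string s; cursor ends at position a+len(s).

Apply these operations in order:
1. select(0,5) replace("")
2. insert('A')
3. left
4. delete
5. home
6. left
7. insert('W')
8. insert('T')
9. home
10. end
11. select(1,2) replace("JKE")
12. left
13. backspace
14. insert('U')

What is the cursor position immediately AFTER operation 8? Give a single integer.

After op 1 (select(0,5) replace("")): buf='(empty)' cursor=0
After op 2 (insert('A')): buf='A' cursor=1
After op 3 (left): buf='A' cursor=0
After op 4 (delete): buf='(empty)' cursor=0
After op 5 (home): buf='(empty)' cursor=0
After op 6 (left): buf='(empty)' cursor=0
After op 7 (insert('W')): buf='W' cursor=1
After op 8 (insert('T')): buf='WT' cursor=2

Answer: 2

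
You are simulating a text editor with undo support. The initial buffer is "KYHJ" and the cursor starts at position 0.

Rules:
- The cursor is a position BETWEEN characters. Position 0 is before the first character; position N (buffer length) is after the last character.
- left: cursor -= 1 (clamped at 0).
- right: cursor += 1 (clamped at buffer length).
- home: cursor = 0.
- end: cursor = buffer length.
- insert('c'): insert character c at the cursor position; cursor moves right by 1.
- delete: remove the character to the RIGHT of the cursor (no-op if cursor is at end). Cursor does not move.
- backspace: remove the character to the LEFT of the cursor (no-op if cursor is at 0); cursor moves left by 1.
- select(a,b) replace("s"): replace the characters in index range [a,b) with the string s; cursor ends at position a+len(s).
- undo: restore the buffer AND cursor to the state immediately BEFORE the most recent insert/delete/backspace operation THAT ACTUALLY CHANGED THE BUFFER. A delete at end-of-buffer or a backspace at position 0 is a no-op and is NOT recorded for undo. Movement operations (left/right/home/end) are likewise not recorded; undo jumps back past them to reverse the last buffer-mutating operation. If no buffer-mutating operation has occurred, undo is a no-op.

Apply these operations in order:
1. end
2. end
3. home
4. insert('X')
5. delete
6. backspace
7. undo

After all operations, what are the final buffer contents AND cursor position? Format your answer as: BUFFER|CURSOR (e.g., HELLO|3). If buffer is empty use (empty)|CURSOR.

Answer: XYHJ|1

Derivation:
After op 1 (end): buf='KYHJ' cursor=4
After op 2 (end): buf='KYHJ' cursor=4
After op 3 (home): buf='KYHJ' cursor=0
After op 4 (insert('X')): buf='XKYHJ' cursor=1
After op 5 (delete): buf='XYHJ' cursor=1
After op 6 (backspace): buf='YHJ' cursor=0
After op 7 (undo): buf='XYHJ' cursor=1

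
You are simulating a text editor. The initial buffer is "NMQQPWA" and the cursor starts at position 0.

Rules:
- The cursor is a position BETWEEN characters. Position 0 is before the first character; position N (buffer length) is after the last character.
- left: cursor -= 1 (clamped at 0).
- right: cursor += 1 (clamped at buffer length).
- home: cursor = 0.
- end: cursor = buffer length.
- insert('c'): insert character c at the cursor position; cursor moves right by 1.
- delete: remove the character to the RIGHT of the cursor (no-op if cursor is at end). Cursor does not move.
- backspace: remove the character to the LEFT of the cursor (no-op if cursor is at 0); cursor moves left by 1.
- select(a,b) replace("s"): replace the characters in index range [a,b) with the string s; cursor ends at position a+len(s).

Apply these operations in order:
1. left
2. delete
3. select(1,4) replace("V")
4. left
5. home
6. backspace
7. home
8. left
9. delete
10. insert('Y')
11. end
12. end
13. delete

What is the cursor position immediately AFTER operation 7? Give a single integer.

After op 1 (left): buf='NMQQPWA' cursor=0
After op 2 (delete): buf='MQQPWA' cursor=0
After op 3 (select(1,4) replace("V")): buf='MVWA' cursor=2
After op 4 (left): buf='MVWA' cursor=1
After op 5 (home): buf='MVWA' cursor=0
After op 6 (backspace): buf='MVWA' cursor=0
After op 7 (home): buf='MVWA' cursor=0

Answer: 0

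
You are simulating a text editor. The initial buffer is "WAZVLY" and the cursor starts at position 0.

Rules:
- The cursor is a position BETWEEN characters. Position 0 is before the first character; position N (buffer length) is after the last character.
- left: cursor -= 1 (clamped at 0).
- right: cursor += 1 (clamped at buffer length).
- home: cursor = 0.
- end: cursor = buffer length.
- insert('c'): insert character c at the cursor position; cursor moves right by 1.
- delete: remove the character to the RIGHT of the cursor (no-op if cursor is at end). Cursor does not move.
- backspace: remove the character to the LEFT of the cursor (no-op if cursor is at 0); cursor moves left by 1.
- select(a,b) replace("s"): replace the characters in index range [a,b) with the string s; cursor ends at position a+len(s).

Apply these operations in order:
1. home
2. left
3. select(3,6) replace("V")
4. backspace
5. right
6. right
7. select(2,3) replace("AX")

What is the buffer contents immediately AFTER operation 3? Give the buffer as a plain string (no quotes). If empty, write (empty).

Answer: WAZV

Derivation:
After op 1 (home): buf='WAZVLY' cursor=0
After op 2 (left): buf='WAZVLY' cursor=0
After op 3 (select(3,6) replace("V")): buf='WAZV' cursor=4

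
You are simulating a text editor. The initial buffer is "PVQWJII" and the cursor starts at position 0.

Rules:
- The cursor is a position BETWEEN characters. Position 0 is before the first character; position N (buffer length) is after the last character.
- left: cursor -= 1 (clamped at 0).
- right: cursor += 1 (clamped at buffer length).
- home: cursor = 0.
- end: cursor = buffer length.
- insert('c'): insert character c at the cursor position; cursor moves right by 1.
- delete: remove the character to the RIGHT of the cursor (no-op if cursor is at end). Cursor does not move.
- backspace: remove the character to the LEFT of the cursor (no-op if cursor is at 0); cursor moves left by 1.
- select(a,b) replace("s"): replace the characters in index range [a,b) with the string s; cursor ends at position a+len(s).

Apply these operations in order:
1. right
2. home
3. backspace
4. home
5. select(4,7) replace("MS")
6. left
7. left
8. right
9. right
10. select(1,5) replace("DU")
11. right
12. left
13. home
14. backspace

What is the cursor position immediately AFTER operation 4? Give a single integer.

After op 1 (right): buf='PVQWJII' cursor=1
After op 2 (home): buf='PVQWJII' cursor=0
After op 3 (backspace): buf='PVQWJII' cursor=0
After op 4 (home): buf='PVQWJII' cursor=0

Answer: 0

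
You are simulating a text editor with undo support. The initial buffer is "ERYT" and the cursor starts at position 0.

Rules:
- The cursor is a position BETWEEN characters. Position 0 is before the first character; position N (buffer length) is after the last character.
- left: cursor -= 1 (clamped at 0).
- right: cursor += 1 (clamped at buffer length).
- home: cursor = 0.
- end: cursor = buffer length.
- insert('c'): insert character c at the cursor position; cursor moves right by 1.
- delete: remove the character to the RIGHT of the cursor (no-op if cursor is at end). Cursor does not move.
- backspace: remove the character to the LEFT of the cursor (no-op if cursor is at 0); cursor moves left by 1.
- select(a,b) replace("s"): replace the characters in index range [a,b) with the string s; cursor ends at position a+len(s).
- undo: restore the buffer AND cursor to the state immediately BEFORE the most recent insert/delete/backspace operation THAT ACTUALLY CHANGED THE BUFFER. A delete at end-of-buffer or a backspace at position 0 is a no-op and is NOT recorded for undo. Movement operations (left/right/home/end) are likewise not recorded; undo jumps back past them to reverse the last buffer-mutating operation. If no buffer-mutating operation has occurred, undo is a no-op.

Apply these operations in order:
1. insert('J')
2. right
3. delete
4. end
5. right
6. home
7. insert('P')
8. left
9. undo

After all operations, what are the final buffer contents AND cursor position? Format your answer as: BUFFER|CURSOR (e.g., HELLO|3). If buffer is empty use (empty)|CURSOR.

After op 1 (insert('J')): buf='JERYT' cursor=1
After op 2 (right): buf='JERYT' cursor=2
After op 3 (delete): buf='JEYT' cursor=2
After op 4 (end): buf='JEYT' cursor=4
After op 5 (right): buf='JEYT' cursor=4
After op 6 (home): buf='JEYT' cursor=0
After op 7 (insert('P')): buf='PJEYT' cursor=1
After op 8 (left): buf='PJEYT' cursor=0
After op 9 (undo): buf='JEYT' cursor=0

Answer: JEYT|0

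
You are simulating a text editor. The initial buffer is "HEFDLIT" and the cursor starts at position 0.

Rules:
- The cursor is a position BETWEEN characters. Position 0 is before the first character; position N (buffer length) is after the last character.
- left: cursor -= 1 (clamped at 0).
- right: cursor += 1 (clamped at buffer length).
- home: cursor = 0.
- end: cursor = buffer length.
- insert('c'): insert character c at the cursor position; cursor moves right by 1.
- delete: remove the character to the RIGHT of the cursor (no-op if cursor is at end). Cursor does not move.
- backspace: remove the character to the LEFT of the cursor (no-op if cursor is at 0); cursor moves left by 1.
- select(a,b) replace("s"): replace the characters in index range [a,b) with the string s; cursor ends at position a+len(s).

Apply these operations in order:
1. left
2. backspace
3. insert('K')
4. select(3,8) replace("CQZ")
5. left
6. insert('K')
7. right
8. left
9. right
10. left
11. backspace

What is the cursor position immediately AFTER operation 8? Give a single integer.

After op 1 (left): buf='HEFDLIT' cursor=0
After op 2 (backspace): buf='HEFDLIT' cursor=0
After op 3 (insert('K')): buf='KHEFDLIT' cursor=1
After op 4 (select(3,8) replace("CQZ")): buf='KHECQZ' cursor=6
After op 5 (left): buf='KHECQZ' cursor=5
After op 6 (insert('K')): buf='KHECQKZ' cursor=6
After op 7 (right): buf='KHECQKZ' cursor=7
After op 8 (left): buf='KHECQKZ' cursor=6

Answer: 6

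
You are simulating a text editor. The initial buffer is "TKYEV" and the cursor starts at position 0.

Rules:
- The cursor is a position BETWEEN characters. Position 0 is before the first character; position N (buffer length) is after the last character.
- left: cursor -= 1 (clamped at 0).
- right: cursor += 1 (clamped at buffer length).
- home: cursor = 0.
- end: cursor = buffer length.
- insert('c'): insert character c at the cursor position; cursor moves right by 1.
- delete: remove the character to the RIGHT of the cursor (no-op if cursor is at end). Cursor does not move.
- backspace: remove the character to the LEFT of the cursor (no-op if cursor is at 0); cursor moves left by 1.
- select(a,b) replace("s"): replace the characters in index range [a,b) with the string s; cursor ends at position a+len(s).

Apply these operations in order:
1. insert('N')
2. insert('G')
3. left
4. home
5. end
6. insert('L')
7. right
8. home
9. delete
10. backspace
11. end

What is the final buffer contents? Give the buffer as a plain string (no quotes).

Answer: GTKYEVL

Derivation:
After op 1 (insert('N')): buf='NTKYEV' cursor=1
After op 2 (insert('G')): buf='NGTKYEV' cursor=2
After op 3 (left): buf='NGTKYEV' cursor=1
After op 4 (home): buf='NGTKYEV' cursor=0
After op 5 (end): buf='NGTKYEV' cursor=7
After op 6 (insert('L')): buf='NGTKYEVL' cursor=8
After op 7 (right): buf='NGTKYEVL' cursor=8
After op 8 (home): buf='NGTKYEVL' cursor=0
After op 9 (delete): buf='GTKYEVL' cursor=0
After op 10 (backspace): buf='GTKYEVL' cursor=0
After op 11 (end): buf='GTKYEVL' cursor=7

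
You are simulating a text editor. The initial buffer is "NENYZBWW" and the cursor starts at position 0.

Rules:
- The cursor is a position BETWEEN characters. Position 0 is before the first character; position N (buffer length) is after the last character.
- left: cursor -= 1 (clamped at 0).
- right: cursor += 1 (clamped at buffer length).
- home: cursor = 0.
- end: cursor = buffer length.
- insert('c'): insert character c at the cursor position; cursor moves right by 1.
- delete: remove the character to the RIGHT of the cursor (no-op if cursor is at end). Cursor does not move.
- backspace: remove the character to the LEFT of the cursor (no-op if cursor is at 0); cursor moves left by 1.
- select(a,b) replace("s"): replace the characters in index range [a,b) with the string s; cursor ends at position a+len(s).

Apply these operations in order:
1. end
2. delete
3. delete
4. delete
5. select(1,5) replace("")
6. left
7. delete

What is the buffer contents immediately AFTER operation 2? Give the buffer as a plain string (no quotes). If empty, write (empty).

Answer: NENYZBWW

Derivation:
After op 1 (end): buf='NENYZBWW' cursor=8
After op 2 (delete): buf='NENYZBWW' cursor=8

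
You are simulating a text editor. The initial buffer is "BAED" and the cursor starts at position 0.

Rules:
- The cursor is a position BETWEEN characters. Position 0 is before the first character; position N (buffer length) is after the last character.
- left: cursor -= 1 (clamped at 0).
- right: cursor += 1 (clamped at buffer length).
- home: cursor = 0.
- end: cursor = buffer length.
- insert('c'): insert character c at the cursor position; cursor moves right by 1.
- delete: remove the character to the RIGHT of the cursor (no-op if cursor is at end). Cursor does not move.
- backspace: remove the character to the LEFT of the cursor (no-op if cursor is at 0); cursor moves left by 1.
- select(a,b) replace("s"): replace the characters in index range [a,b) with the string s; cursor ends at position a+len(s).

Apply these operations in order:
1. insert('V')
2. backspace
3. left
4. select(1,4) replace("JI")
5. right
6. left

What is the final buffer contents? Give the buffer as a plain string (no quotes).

Answer: BJI

Derivation:
After op 1 (insert('V')): buf='VBAED' cursor=1
After op 2 (backspace): buf='BAED' cursor=0
After op 3 (left): buf='BAED' cursor=0
After op 4 (select(1,4) replace("JI")): buf='BJI' cursor=3
After op 5 (right): buf='BJI' cursor=3
After op 6 (left): buf='BJI' cursor=2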